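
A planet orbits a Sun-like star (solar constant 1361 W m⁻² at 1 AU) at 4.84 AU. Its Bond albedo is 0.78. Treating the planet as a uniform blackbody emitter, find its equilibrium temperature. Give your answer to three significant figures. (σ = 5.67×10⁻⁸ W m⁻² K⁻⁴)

Flux at 4.84 AU: S = 1361/4.84² = 58.1 W m⁻².
Energy balance: absorbed = emitted ⇒ πR²·S(1−A) = 4πR²·σT_eq⁴, so T_eq⁴ = S(1−A)/(4σ).
T_eq = [58.1 × 0.22 / (4 × 5.67×10⁻⁸)]^(1/4) = (5.64×10⁷)^(1/4) = 86.6 K.

T_eq ≈ 86.6 K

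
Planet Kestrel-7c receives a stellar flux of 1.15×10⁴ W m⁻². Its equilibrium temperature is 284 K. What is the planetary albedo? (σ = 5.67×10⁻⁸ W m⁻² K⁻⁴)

From T_eq⁴ = S(1−A)/(4σ): 1−A = 4σT_eq⁴/S.
1−A = 4 × 5.67×10⁻⁸ × (284)⁴ / 1.15×10⁴ = 0.128.

A ≈ 0.87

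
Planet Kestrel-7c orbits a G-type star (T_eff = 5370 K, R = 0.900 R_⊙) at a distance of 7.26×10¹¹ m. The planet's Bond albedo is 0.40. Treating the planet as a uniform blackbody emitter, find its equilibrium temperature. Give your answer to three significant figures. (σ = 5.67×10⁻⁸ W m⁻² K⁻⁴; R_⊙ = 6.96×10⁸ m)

R_⋆ = 0.900 × 6.96×10⁸ = 6.26×10⁸ m.
L = 4πR_⋆²σT_⋆⁴ = 4π(6.26×10⁸)² × 5.67×10⁻⁸ × (5370)⁴ = 2.32×10²⁶ W.
S = L/(4πd²) = 35.1 W m⁻².
Energy balance: absorbed = emitted ⇒ πR²·S(1−A) = 4πR²·σT_eq⁴, so T_eq⁴ = S(1−A)/(4σ).
T_eq = [35.1 × 0.60 / (4 × 5.67×10⁻⁸)]^(1/4) = (9.29×10⁷)^(1/4) = 98.2 K.

T_eq ≈ 98.2 K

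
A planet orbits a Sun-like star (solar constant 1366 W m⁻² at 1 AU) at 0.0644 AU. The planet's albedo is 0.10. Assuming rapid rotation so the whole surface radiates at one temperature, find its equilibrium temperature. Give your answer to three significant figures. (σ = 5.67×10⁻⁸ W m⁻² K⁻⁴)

Flux at 0.0644 AU: S = 1366/0.0644² = 3.29×10⁵ W m⁻².
Energy balance: absorbed = emitted ⇒ πR²·S(1−A) = 4πR²·σT_eq⁴, so T_eq⁴ = S(1−A)/(4σ).
T_eq = [3.29×10⁵ × 0.90 / (4 × 5.67×10⁻⁸)]^(1/4) = (1.31×10¹²)^(1/4) = 1070 K.

T_eq ≈ 1070 K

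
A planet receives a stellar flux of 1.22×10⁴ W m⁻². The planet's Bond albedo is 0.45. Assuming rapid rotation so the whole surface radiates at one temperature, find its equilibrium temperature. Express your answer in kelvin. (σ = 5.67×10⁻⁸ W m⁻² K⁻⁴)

T_eq ≈ 415 K

Energy balance: absorbed = emitted ⇒ πR²·S(1−A) = 4πR²·σT_eq⁴, so T_eq⁴ = S(1−A)/(4σ).
T_eq = [1.22×10⁴ × 0.55 / (4 × 5.67×10⁻⁸)]^(1/4) = (2.96×10¹⁰)^(1/4) = 415 K.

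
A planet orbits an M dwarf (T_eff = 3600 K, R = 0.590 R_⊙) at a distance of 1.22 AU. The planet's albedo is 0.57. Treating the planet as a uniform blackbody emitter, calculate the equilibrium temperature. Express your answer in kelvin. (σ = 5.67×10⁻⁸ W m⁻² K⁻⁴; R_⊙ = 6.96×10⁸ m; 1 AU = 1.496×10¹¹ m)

R_⋆ = 0.590 × 6.96×10⁸ = 4.11×10⁸ m.
d = 1.22 AU = 1.83×10¹¹ m.
L = 4πR_⋆²σT_⋆⁴ = 4π(4.11×10⁸)² × 5.67×10⁻⁸ × (3600)⁴ = 2.02×10²⁵ W.
S = L/(4πd²) = 48.2 W m⁻².
Energy balance: absorbed = emitted ⇒ πR²·S(1−A) = 4πR²·σT_eq⁴, so T_eq⁴ = S(1−A)/(4σ).
T_eq = [48.2 × 0.43 / (4 × 5.67×10⁻⁸)]^(1/4) = (9.14×10⁷)^(1/4) = 97.8 K.

T_eq ≈ 97.8 K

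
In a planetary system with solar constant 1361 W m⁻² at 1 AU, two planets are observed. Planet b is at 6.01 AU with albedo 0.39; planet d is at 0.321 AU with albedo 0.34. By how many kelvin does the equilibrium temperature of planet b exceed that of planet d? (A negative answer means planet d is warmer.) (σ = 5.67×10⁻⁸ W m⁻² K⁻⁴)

T_eq = [S₀(1−A)/(4σd²)]^(1/4), so T ∝ (1−A)^(1/4) / √d.
T₁ = [1361×0.61/(4×5.67×10⁻⁸×6.01²)]^(1/4) = 100.33 K.
T₂ = [1361×0.66/(4×5.67×10⁻⁸×0.321²)]^(1/4) = 442.78 K.

ΔT ≈ -342.4 K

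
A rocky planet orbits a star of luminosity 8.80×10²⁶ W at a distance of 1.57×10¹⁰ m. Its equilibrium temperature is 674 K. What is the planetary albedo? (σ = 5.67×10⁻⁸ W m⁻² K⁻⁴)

Flux: S = L/(4πd²) = 8.80×10²⁶/(4π×(1.57×10¹⁰)²) = 2.84×10⁵ W m⁻².
From T_eq⁴ = S(1−A)/(4σ): 1−A = 4σT_eq⁴/S.
1−A = 4 × 5.67×10⁻⁸ × (674)⁴ / 2.84×10⁵ = 0.165.

A ≈ 0.84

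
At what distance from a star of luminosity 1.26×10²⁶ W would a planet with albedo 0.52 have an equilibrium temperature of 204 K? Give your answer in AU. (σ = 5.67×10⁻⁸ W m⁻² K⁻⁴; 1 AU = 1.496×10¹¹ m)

d ≈ 0.740 AU

From T_eq⁴ = L(1−A)/(16πσd²): d = √[L(1−A)/(16πσT_eq⁴)].
d = √[1.26×10²⁶ × 0.48 / (16π × 5.67×10⁻⁸ × (204)⁴)] = 1.11×10¹¹ m = 0.740 AU.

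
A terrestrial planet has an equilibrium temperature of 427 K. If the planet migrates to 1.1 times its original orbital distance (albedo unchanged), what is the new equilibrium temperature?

T_eq ≈ 407 K

T_eq ∝ L^(1/4) · d^(−1/2).
T′ = 427 / 1.1^(1/2) = 407 K.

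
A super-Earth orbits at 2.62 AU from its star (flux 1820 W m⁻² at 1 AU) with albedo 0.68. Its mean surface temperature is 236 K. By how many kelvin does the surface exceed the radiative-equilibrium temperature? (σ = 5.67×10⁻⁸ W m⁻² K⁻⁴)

S = 1820/2.62² = 265.1 W m⁻².
T_eq = [S(1−A)/(4σ)]^(1/4) = [265.1×0.32/(4×5.67×10⁻⁸)]^(1/4) = 139.1 K.
ΔT = T_surf − T_eq = 236 − 139.1.

ΔT ≈ 96.9 K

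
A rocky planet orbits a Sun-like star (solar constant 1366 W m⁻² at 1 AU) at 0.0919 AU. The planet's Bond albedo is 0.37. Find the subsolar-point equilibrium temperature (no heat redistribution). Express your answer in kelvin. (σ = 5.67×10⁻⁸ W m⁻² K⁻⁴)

Flux at 0.0919 AU: S = 1366/0.0919² = 1.62×10⁵ W m⁻².
At the subsolar point the surface absorbs S(1−A) and emits σT⁴ per unit area — no factor of 4, since only the local patch is in balance.
T = [1.62×10⁵ × 0.63 / 5.67×10⁻⁸]^(1/4) = (1.80×10¹²)^(1/4) = 1160 K.

T_ss ≈ 1160 K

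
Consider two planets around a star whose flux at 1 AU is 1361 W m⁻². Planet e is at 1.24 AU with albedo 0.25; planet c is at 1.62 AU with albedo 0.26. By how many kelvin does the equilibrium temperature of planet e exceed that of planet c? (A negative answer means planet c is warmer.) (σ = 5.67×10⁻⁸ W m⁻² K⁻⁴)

T_eq = [S₀(1−A)/(4σd²)]^(1/4), so T ∝ (1−A)^(1/4) / √d.
T₁ = [1361×0.75/(4×5.67×10⁻⁸×1.24²)]^(1/4) = 232.60 K.
T₂ = [1361×0.74/(4×5.67×10⁻⁸×1.62²)]^(1/4) = 202.82 K.

ΔT ≈ 29.8 K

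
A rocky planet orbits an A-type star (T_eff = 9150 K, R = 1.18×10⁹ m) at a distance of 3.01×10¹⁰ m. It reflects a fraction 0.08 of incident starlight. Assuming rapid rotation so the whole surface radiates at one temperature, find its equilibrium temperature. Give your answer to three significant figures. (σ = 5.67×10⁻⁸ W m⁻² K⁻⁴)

T_eq ≈ 1250 K

L = 4πR_⋆²σT_⋆⁴ = 4π(1.18×10⁹)² × 5.67×10⁻⁸ × (9150)⁴ = 6.95×10²⁷ W.
S = L/(4πd²) = 6.11×10⁵ W m⁻².
Energy balance: absorbed = emitted ⇒ πR²·S(1−A) = 4πR²·σT_eq⁴, so T_eq⁴ = S(1−A)/(4σ).
T_eq = [6.11×10⁵ × 0.92 / (4 × 5.67×10⁻⁸)]^(1/4) = (2.48×10¹²)^(1/4) = 1250 K.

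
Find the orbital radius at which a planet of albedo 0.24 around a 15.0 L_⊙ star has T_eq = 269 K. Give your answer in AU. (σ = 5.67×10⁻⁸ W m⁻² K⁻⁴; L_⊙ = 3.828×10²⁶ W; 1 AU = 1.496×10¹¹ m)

L = 15.0 × 3.828×10²⁶ = 5.74×10²⁷ W.
From T_eq⁴ = L(1−A)/(16πσd²): d = √[L(1−A)/(16πσT_eq⁴)].
d = √[5.74×10²⁷ × 0.76 / (16π × 5.67×10⁻⁸ × (269)⁴)] = 5.41×10¹¹ m = 3.61 AU.

d ≈ 3.61 AU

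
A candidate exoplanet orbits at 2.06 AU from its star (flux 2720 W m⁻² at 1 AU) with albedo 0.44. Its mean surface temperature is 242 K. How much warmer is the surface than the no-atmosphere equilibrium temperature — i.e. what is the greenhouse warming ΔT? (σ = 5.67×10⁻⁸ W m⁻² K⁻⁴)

S = 2720/2.06² = 641.0 W m⁻².
T_eq = [S(1−A)/(4σ)]^(1/4) = [641.0×0.56/(4×5.67×10⁻⁸)]^(1/4) = 199.5 K.
ΔT = T_surf − T_eq = 242 − 199.5.

ΔT ≈ 42.5 K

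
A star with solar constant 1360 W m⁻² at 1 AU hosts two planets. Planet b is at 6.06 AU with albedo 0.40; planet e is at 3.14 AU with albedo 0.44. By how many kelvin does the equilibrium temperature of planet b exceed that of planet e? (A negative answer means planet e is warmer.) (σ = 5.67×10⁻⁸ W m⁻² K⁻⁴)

T_eq = [S₀(1−A)/(4σd²)]^(1/4), so T ∝ (1−A)^(1/4) / √d.
T₁ = [1360×0.60/(4×5.67×10⁻⁸×6.06²)]^(1/4) = 99.49 K.
T₂ = [1360×0.56/(4×5.67×10⁻⁸×3.14²)]^(1/4) = 135.85 K.

ΔT ≈ -36.4 K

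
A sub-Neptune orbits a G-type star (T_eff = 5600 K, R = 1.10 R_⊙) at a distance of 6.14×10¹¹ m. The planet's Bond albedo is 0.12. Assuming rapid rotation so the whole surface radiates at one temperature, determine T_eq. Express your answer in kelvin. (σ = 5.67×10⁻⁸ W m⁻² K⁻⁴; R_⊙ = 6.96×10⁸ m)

R_⋆ = 1.10 × 6.96×10⁸ = 7.66×10⁸ m.
L = 4πR_⋆²σT_⋆⁴ = 4π(7.66×10⁸)² × 5.67×10⁻⁸ × (5600)⁴ = 4.11×10²⁶ W.
S = L/(4πd²) = 86.7 W m⁻².
Energy balance: absorbed = emitted ⇒ πR²·S(1−A) = 4πR²·σT_eq⁴, so T_eq⁴ = S(1−A)/(4σ).
T_eq = [86.7 × 0.88 / (4 × 5.67×10⁻⁸)]^(1/4) = (3.36×10⁸)^(1/4) = 135 K.

T_eq ≈ 135 K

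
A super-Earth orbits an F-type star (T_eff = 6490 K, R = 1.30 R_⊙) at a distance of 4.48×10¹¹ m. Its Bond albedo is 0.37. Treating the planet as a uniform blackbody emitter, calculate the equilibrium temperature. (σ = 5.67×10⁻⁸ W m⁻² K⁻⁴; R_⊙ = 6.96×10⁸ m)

T_eq ≈ 184 K

R_⋆ = 1.30 × 6.96×10⁸ = 9.05×10⁸ m.
L = 4πR_⋆²σT_⋆⁴ = 4π(9.05×10⁸)² × 5.67×10⁻⁸ × (6490)⁴ = 1.03×10²⁷ W.
S = L/(4πd²) = 410 W m⁻².
Energy balance: absorbed = emitted ⇒ πR²·S(1−A) = 4πR²·σT_eq⁴, so T_eq⁴ = S(1−A)/(4σ).
T_eq = [410 × 0.63 / (4 × 5.67×10⁻⁸)]^(1/4) = (1.14×10⁹)^(1/4) = 184 K.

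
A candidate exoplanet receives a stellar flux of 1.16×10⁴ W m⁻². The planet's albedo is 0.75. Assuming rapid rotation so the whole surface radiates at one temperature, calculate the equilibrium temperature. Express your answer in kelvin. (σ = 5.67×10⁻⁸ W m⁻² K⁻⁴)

Energy balance: absorbed = emitted ⇒ πR²·S(1−A) = 4πR²·σT_eq⁴, so T_eq⁴ = S(1−A)/(4σ).
T_eq = [1.16×10⁴ × 0.25 / (4 × 5.67×10⁻⁸)]^(1/4) = (1.28×10¹⁰)^(1/4) = 336 K.

T_eq ≈ 336 K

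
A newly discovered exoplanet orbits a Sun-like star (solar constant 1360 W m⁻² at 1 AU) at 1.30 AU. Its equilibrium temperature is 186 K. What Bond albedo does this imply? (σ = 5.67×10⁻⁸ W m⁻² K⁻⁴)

Flux at 1.30 AU: S = 1360/1.30² = 805 W m⁻².
From T_eq⁴ = S(1−A)/(4σ): 1−A = 4σT_eq⁴/S.
1−A = 4 × 5.67×10⁻⁸ × (186)⁴ / 805 = 0.337.

A ≈ 0.66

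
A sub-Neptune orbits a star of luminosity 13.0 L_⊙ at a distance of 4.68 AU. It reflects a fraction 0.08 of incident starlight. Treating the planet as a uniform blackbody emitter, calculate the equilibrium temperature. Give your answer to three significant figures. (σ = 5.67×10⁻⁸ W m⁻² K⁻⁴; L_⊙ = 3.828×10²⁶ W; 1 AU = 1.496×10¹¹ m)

T_eq ≈ 239 K

d = 4.68 AU = 7.00×10¹¹ m.
L = 13.0 × 3.828×10²⁶ = 4.98×10²⁷ W.
Flux: S = L/(4πd²) = 4.98×10²⁷/(4π×(7.00×10¹¹)²) = 808 W m⁻².
Energy balance: absorbed = emitted ⇒ πR²·S(1−A) = 4πR²·σT_eq⁴, so T_eq⁴ = S(1−A)/(4σ).
T_eq = [808 × 0.92 / (4 × 5.67×10⁻⁸)]^(1/4) = (3.28×10⁹)^(1/4) = 239 K.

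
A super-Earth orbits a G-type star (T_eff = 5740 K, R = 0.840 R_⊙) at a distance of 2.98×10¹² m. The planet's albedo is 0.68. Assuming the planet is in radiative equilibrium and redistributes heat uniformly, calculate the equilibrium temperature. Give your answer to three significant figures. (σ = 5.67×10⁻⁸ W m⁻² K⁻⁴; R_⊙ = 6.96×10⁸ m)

R_⋆ = 0.840 × 6.96×10⁸ = 5.85×10⁸ m.
L = 4πR_⋆²σT_⋆⁴ = 4π(5.85×10⁸)² × 5.67×10⁻⁸ × (5740)⁴ = 2.64×10²⁶ W.
S = L/(4πd²) = 2.37 W m⁻².
Energy balance: absorbed = emitted ⇒ πR²·S(1−A) = 4πR²·σT_eq⁴, so T_eq⁴ = S(1−A)/(4σ).
T_eq = [2.37 × 0.32 / (4 × 5.67×10⁻⁸)]^(1/4) = (3.34×10⁶)^(1/4) = 42.8 K.

T_eq ≈ 42.8 K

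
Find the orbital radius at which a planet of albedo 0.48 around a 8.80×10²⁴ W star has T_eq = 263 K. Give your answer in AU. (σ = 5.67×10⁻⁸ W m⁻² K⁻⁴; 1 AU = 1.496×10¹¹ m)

d ≈ 0.122 AU

From T_eq⁴ = L(1−A)/(16πσd²): d = √[L(1−A)/(16πσT_eq⁴)].
d = √[8.80×10²⁴ × 0.52 / (16π × 5.67×10⁻⁸ × (263)⁴)] = 1.83×10¹⁰ m = 0.122 AU.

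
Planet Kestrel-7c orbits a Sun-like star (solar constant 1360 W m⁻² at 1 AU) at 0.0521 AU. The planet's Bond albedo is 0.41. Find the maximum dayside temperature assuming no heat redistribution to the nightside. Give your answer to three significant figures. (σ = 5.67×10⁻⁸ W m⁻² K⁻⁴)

Flux at 0.0521 AU: S = 1360/0.0521² = 5.01×10⁵ W m⁻².
With no redistribution each surface element balances locally: S(1−A) = σT⁴.
T = [5.01×10⁵ × 0.59 / 5.67×10⁻⁸]^(1/4) = (5.21×10¹²)^(1/4) = 1510 K.

T_ss ≈ 1510 K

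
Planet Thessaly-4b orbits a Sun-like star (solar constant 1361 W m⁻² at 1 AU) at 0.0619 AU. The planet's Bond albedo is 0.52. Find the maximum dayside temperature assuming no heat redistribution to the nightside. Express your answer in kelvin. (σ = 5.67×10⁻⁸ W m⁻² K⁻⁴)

Flux at 0.0619 AU: S = 1361/0.0619² = 3.55×10⁵ W m⁻².
With no redistribution each surface element balances locally: S(1−A) = σT⁴.
T = [3.55×10⁵ × 0.48 / 5.67×10⁻⁸]^(1/4) = (3.01×10¹²)^(1/4) = 1320 K.

T_ss ≈ 1320 K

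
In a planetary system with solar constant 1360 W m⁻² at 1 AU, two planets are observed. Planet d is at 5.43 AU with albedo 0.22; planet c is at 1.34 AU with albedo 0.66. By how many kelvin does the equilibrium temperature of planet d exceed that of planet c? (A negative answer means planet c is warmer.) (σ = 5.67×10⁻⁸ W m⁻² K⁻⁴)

ΔT ≈ -71.3 K

T_eq = [S₀(1−A)/(4σd²)]^(1/4), so T ∝ (1−A)^(1/4) / √d.
T₁ = [1360×0.78/(4×5.67×10⁻⁸×5.43²)]^(1/4) = 112.23 K.
T₂ = [1360×0.34/(4×5.67×10⁻⁸×1.34²)]^(1/4) = 183.57 K.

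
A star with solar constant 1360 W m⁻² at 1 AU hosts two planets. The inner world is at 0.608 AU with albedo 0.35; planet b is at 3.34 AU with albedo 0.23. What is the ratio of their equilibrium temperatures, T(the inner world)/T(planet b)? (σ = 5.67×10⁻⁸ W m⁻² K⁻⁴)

T₁/T₂ ≈ 2.247

T_eq = [S₀(1−A)/(4σd²)]^(1/4), so T ∝ (1−A)^(1/4) / √d.
T₁ = [1360×0.65/(4×5.67×10⁻⁸×0.608²)]^(1/4) = 320.44 K.
T₂ = [1360×0.77/(4×5.67×10⁻⁸×3.34²)]^(1/4) = 142.63 K.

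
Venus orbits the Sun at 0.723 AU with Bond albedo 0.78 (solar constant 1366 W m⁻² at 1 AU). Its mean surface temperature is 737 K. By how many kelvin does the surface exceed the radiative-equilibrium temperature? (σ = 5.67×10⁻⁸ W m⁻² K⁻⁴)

ΔT ≈ 512.6 K

S = 1366/0.723² = 2613 W m⁻².
T_eq = [S(1−A)/(4σ)]^(1/4) = [2613×0.22/(4×5.67×10⁻⁸)]^(1/4) = 224.4 K.
ΔT = T_surf − T_eq = 737 − 224.4.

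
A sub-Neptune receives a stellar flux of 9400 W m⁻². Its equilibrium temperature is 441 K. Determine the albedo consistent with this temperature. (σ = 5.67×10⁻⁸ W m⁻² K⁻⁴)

From T_eq⁴ = S(1−A)/(4σ): 1−A = 4σT_eq⁴/S.
1−A = 4 × 5.67×10⁻⁸ × (441)⁴ / 9400 = 0.913.

A ≈ 0.09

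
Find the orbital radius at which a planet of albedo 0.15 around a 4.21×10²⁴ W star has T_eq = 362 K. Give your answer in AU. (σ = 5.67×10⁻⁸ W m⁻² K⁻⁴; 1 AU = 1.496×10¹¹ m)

d ≈ 0.0572 AU

From T_eq⁴ = L(1−A)/(16πσd²): d = √[L(1−A)/(16πσT_eq⁴)].
d = √[4.21×10²⁴ × 0.85 / (16π × 5.67×10⁻⁸ × (362)⁴)] = 8.55×10⁹ m = 0.0572 AU.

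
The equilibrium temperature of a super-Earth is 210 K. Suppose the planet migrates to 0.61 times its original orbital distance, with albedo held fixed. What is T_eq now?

T_eq ≈ 269 K

T_eq ∝ L^(1/4) · d^(−1/2).
T′ = 210 / 0.61^(1/2) = 269 K.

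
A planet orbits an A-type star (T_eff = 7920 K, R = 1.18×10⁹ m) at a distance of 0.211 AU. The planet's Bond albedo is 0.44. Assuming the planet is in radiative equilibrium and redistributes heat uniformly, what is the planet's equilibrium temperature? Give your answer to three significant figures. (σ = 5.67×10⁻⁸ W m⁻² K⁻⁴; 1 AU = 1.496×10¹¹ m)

T_eq ≈ 937 K

d = 0.211 AU = 3.16×10¹⁰ m.
L = 4πR_⋆²σT_⋆⁴ = 4π(1.18×10⁹)² × 5.67×10⁻⁸ × (7920)⁴ = 3.90×10²⁷ W.
S = L/(4πd²) = 3.12×10⁵ W m⁻².
Energy balance: absorbed = emitted ⇒ πR²·S(1−A) = 4πR²·σT_eq⁴, so T_eq⁴ = S(1−A)/(4σ).
T_eq = [3.12×10⁵ × 0.56 / (4 × 5.67×10⁻⁸)]^(1/4) = (7.70×10¹¹)^(1/4) = 937 K.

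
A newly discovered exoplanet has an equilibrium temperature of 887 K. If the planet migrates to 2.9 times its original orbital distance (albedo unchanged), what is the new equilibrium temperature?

T_eq ≈ 521 K

T_eq ∝ L^(1/4) · d^(−1/2).
T′ = 887 / 2.9^(1/2) = 521 K.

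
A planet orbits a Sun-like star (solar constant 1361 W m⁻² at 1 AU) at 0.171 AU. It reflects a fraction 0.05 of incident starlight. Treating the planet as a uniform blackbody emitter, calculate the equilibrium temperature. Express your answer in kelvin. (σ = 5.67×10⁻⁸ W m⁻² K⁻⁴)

Flux at 0.171 AU: S = 1361/0.171² = 4.65×10⁴ W m⁻².
Energy balance: absorbed = emitted ⇒ πR²·S(1−A) = 4πR²·σT_eq⁴, so T_eq⁴ = S(1−A)/(4σ).
T_eq = [4.65×10⁴ × 0.95 / (4 × 5.67×10⁻⁸)]^(1/4) = (1.95×10¹¹)^(1/4) = 664 K.

T_eq ≈ 664 K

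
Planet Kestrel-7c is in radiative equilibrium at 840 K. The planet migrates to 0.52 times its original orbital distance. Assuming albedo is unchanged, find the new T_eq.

T_eq ∝ L^(1/4) · d^(−1/2).
T′ = 840 / 0.52^(1/2) = 1160 K.

T_eq ≈ 1160 K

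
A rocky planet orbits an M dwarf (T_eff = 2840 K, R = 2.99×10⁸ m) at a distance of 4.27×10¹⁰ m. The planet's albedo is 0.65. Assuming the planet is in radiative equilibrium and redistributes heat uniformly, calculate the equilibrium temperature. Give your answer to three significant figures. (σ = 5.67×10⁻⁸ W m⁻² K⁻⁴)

L = 4πR_⋆²σT_⋆⁴ = 4π(2.99×10⁸)² × 5.67×10⁻⁸ × (2840)⁴ = 4.14×10²⁴ W.
S = L/(4πd²) = 181 W m⁻².
Energy balance: absorbed = emitted ⇒ πR²·S(1−A) = 4πR²·σT_eq⁴, so T_eq⁴ = S(1−A)/(4σ).
T_eq = [181 × 0.35 / (4 × 5.67×10⁻⁸)]^(1/4) = (2.79×10⁸)^(1/4) = 129 K.

T_eq ≈ 129 K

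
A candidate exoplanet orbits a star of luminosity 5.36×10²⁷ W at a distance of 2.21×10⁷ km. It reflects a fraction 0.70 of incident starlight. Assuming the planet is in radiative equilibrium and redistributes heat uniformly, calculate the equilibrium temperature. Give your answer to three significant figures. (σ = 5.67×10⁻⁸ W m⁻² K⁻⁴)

T_eq ≈ 1040 K

d = 2.21×10⁷ km = 2.21×10¹⁰ m.
Flux: S = L/(4πd²) = 5.36×10²⁷/(4π×(2.21×10¹⁰)²) = 8.73×10⁵ W m⁻².
Energy balance: absorbed = emitted ⇒ πR²·S(1−A) = 4πR²·σT_eq⁴, so T_eq⁴ = S(1−A)/(4σ).
T_eq = [8.73×10⁵ × 0.30 / (4 × 5.67×10⁻⁸)]^(1/4) = (1.16×10¹²)^(1/4) = 1040 K.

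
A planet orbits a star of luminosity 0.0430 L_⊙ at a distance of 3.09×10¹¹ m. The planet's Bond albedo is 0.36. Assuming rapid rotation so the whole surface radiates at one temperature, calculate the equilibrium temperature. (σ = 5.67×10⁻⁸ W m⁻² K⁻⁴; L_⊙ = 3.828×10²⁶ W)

T_eq ≈ 78.9 K

L = 0.0430 × 3.828×10²⁶ = 1.65×10²⁵ W.
Flux: S = L/(4πd²) = 1.65×10²⁵/(4π×(3.09×10¹¹)²) = 13.7 W m⁻².
Energy balance: absorbed = emitted ⇒ πR²·S(1−A) = 4πR²·σT_eq⁴, so T_eq⁴ = S(1−A)/(4σ).
T_eq = [13.7 × 0.64 / (4 × 5.67×10⁻⁸)]^(1/4) = (3.87×10⁷)^(1/4) = 78.9 K.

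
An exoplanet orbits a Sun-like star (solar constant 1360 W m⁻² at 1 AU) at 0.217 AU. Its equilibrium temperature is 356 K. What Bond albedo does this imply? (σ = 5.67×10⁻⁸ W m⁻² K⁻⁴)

Flux at 0.217 AU: S = 1360/0.217² = 2.89×10⁴ W m⁻².
From T_eq⁴ = S(1−A)/(4σ): 1−A = 4σT_eq⁴/S.
1−A = 4 × 5.67×10⁻⁸ × (356)⁴ / 2.89×10⁴ = 0.126.

A ≈ 0.87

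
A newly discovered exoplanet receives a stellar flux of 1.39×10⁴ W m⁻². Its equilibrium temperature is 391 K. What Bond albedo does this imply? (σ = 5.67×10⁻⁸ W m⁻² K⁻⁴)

From T_eq⁴ = S(1−A)/(4σ): 1−A = 4σT_eq⁴/S.
1−A = 4 × 5.67×10⁻⁸ × (391)⁴ / 1.39×10⁴ = 0.381.

A ≈ 0.62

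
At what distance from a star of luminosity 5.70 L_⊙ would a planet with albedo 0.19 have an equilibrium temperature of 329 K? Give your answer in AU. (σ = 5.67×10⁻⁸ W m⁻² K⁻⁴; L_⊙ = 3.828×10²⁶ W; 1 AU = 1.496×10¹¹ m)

L = 5.70 × 3.828×10²⁶ = 2.18×10²⁷ W.
From T_eq⁴ = L(1−A)/(16πσd²): d = √[L(1−A)/(16πσT_eq⁴)].
d = √[2.18×10²⁷ × 0.81 / (16π × 5.67×10⁻⁸ × (329)⁴)] = 2.30×10¹¹ m = 1.54 AU.

d ≈ 1.54 AU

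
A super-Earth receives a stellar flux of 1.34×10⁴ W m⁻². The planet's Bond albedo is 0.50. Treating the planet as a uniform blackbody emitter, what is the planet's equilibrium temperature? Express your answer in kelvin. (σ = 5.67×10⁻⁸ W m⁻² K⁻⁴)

Energy balance: absorbed = emitted ⇒ πR²·S(1−A) = 4πR²·σT_eq⁴, so T_eq⁴ = S(1−A)/(4σ).
T_eq = [1.34×10⁴ × 0.50 / (4 × 5.67×10⁻⁸)]^(1/4) = (2.95×10¹⁰)^(1/4) = 415 K.

T_eq ≈ 415 K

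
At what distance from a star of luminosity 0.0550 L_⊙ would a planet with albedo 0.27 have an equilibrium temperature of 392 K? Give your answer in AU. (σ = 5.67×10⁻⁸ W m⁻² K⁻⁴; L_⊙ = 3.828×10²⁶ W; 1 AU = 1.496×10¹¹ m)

d ≈ 0.101 AU

L = 0.0550 × 3.828×10²⁶ = 2.11×10²⁵ W.
From T_eq⁴ = L(1−A)/(16πσd²): d = √[L(1−A)/(16πσT_eq⁴)].
d = √[2.11×10²⁵ × 0.73 / (16π × 5.67×10⁻⁸ × (392)⁴)] = 1.51×10¹⁰ m = 0.101 AU.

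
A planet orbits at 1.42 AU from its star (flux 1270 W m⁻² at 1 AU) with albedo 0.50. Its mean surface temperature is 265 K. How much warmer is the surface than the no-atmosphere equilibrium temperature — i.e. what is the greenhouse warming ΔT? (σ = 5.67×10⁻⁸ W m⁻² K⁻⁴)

S = 1270/1.42² = 629.8 W m⁻².
T_eq = [S(1−A)/(4σ)]^(1/4) = [629.8×0.50/(4×5.67×10⁻⁸)]^(1/4) = 193.0 K.
ΔT = T_surf − T_eq = 265 − 193.0.

ΔT ≈ 72.0 K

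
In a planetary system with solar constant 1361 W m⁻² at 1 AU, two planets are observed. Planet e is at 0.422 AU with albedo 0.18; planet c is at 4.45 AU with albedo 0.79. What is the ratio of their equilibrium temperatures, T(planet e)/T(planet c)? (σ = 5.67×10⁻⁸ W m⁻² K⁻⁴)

T₁/T₂ ≈ 4.565

T_eq = [S₀(1−A)/(4σd²)]^(1/4), so T ∝ (1−A)^(1/4) / √d.
T₁ = [1361×0.82/(4×5.67×10⁻⁸×0.422²)]^(1/4) = 407.71 K.
T₂ = [1361×0.21/(4×5.67×10⁻⁸×4.45²)]^(1/4) = 89.32 K.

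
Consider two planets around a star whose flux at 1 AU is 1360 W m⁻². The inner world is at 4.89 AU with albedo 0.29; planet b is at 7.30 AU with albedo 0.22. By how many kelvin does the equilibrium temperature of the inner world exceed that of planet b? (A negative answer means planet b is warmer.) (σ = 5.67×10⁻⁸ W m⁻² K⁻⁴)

ΔT ≈ 18.7 K

T_eq = [S₀(1−A)/(4σd²)]^(1/4), so T ∝ (1−A)^(1/4) / √d.
T₁ = [1360×0.71/(4×5.67×10⁻⁸×4.89²)]^(1/4) = 115.51 K.
T₂ = [1360×0.78/(4×5.67×10⁻⁸×7.30²)]^(1/4) = 96.79 K.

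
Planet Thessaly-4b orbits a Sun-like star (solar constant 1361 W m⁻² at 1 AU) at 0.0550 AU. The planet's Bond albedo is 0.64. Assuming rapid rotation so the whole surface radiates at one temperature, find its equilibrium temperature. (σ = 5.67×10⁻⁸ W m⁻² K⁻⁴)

Flux at 0.0550 AU: S = 1361/0.0550² = 4.50×10⁵ W m⁻².
Energy balance: absorbed = emitted ⇒ πR²·S(1−A) = 4πR²·σT_eq⁴, so T_eq⁴ = S(1−A)/(4σ).
T_eq = [4.50×10⁵ × 0.36 / (4 × 5.67×10⁻⁸)]^(1/4) = (7.14×10¹¹)^(1/4) = 919 K.

T_eq ≈ 919 K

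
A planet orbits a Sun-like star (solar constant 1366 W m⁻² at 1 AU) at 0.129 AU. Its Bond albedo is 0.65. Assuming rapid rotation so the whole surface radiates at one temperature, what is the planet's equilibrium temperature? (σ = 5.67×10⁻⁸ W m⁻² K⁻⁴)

T_eq ≈ 597 K

Flux at 0.129 AU: S = 1366/0.129² = 8.21×10⁴ W m⁻².
Energy balance: absorbed = emitted ⇒ πR²·S(1−A) = 4πR²·σT_eq⁴, so T_eq⁴ = S(1−A)/(4σ).
T_eq = [8.21×10⁴ × 0.35 / (4 × 5.67×10⁻⁸)]^(1/4) = (1.27×10¹¹)^(1/4) = 597 K.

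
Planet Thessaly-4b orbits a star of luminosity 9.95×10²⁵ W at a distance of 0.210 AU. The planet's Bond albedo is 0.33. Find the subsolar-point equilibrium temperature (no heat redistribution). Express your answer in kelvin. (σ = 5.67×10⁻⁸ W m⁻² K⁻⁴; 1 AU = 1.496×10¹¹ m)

T_ss ≈ 555 K

d = 0.210 AU = 3.14×10¹⁰ m.
Flux: S = L/(4πd²) = 9.95×10²⁵/(4π×(3.14×10¹⁰)²) = 8020 W m⁻².
At the subsolar point the surface absorbs S(1−A) and emits σT⁴ per unit area — no factor of 4, since only the local patch is in balance.
T = [8020 × 0.67 / 5.67×10⁻⁸]^(1/4) = (9.48×10¹⁰)^(1/4) = 555 K.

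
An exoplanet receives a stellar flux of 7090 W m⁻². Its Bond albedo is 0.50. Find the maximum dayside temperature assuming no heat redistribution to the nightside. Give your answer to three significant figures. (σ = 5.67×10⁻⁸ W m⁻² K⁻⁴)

With no redistribution each surface element balances locally: S(1−A) = σT⁴.
T = [7090 × 0.50 / 5.67×10⁻⁸]^(1/4) = (6.25×10¹⁰)^(1/4) = 500 K.

T_ss ≈ 500 K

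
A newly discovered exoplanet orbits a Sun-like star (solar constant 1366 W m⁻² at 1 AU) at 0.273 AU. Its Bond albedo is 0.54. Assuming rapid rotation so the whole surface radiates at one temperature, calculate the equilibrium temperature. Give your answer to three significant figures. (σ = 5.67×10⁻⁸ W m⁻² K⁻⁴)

T_eq ≈ 439 K

Flux at 0.273 AU: S = 1366/0.273² = 1.83×10⁴ W m⁻².
Energy balance: absorbed = emitted ⇒ πR²·S(1−A) = 4πR²·σT_eq⁴, so T_eq⁴ = S(1−A)/(4σ).
T_eq = [1.83×10⁴ × 0.46 / (4 × 5.67×10⁻⁸)]^(1/4) = (3.72×10¹⁰)^(1/4) = 439 K.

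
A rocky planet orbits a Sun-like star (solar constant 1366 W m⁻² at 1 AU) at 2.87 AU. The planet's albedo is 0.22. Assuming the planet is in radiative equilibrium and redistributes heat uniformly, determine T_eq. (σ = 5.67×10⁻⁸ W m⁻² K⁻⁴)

T_eq ≈ 155 K

Flux at 2.87 AU: S = 1366/2.87² = 166 W m⁻².
Energy balance: absorbed = emitted ⇒ πR²·S(1−A) = 4πR²·σT_eq⁴, so T_eq⁴ = S(1−A)/(4σ).
T_eq = [166 × 0.78 / (4 × 5.67×10⁻⁸)]^(1/4) = (5.70×10⁸)^(1/4) = 155 K.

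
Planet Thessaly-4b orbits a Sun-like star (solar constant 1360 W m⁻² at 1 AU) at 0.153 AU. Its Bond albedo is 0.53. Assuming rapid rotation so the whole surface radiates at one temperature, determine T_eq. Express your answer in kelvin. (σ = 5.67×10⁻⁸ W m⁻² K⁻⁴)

T_eq ≈ 589 K

Flux at 0.153 AU: S = 1360/0.153² = 5.81×10⁴ W m⁻².
Energy balance: absorbed = emitted ⇒ πR²·S(1−A) = 4πR²·σT_eq⁴, so T_eq⁴ = S(1−A)/(4σ).
T_eq = [5.81×10⁴ × 0.47 / (4 × 5.67×10⁻⁸)]^(1/4) = (1.20×10¹¹)^(1/4) = 589 K.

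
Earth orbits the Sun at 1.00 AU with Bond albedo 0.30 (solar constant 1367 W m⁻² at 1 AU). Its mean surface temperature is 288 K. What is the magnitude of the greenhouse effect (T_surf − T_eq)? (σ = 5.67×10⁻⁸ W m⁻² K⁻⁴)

S = 1367/1.00² = 1367 W m⁻².
T_eq = [S(1−A)/(4σ)]^(1/4) = [1367×0.70/(4×5.67×10⁻⁸)]^(1/4) = 254.9 K.
ΔT = T_surf − T_eq = 288 − 254.9.

ΔT ≈ 33.1 K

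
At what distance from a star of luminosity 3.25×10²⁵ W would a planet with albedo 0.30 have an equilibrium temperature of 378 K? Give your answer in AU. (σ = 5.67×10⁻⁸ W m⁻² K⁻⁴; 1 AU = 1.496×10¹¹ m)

From T_eq⁴ = L(1−A)/(16πσd²): d = √[L(1−A)/(16πσT_eq⁴)].
d = √[3.25×10²⁵ × 0.70 / (16π × 5.67×10⁻⁸ × (378)⁴)] = 1.98×10¹⁰ m = 0.132 AU.

d ≈ 0.132 AU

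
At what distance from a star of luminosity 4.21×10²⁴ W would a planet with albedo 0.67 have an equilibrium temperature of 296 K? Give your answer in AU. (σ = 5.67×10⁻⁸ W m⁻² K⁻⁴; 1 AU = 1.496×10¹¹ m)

d ≈ 0.0533 AU

From T_eq⁴ = L(1−A)/(16πσd²): d = √[L(1−A)/(16πσT_eq⁴)].
d = √[4.21×10²⁴ × 0.33 / (16π × 5.67×10⁻⁸ × (296)⁴)] = 7.97×10⁹ m = 0.0533 AU.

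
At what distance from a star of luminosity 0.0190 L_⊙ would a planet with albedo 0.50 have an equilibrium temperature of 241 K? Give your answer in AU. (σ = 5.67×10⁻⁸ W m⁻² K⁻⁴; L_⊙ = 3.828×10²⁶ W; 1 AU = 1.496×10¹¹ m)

L = 0.0190 × 3.828×10²⁶ = 7.27×10²⁴ W.
From T_eq⁴ = L(1−A)/(16πσd²): d = √[L(1−A)/(16πσT_eq⁴)].
d = √[7.27×10²⁴ × 0.50 / (16π × 5.67×10⁻⁸ × (241)⁴)] = 1.94×10¹⁰ m = 0.130 AU.

d ≈ 0.130 AU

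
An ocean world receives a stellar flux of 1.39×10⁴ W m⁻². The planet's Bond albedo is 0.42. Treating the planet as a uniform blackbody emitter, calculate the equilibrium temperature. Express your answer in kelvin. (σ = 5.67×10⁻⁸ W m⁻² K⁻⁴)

Energy balance: absorbed = emitted ⇒ πR²·S(1−A) = 4πR²·σT_eq⁴, so T_eq⁴ = S(1−A)/(4σ).
T_eq = [1.39×10⁴ × 0.58 / (4 × 5.67×10⁻⁸)]^(1/4) = (3.55×10¹⁰)^(1/4) = 434 K.

T_eq ≈ 434 K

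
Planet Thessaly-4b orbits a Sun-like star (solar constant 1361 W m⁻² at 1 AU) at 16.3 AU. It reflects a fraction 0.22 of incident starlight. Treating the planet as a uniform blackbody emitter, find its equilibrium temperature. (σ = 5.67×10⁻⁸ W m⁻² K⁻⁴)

T_eq ≈ 64.8 K

Flux at 16.3 AU: S = 1361/16.3² = 5.12 W m⁻².
Energy balance: absorbed = emitted ⇒ πR²·S(1−A) = 4πR²·σT_eq⁴, so T_eq⁴ = S(1−A)/(4σ).
T_eq = [5.12 × 0.78 / (4 × 5.67×10⁻⁸)]^(1/4) = (1.76×10⁷)^(1/4) = 64.8 K.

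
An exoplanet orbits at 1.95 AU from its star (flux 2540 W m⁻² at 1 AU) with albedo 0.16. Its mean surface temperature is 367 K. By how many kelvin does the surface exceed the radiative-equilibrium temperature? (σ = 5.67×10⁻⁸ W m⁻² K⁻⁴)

ΔT ≈ 144.0 K

S = 2540/1.95² = 668.0 W m⁻².
T_eq = [S(1−A)/(4σ)]^(1/4) = [668.0×0.84/(4×5.67×10⁻⁸)]^(1/4) = 223.0 K.
ΔT = T_surf − T_eq = 367 − 223.0.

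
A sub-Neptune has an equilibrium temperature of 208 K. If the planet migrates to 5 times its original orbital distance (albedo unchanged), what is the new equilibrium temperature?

T_eq ≈ 93.0 K

T_eq ∝ L^(1/4) · d^(−1/2).
T′ = 208 / 5^(1/2) = 93.0 K.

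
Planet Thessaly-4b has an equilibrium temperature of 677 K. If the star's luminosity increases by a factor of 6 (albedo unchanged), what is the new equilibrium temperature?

T_eq ∝ L^(1/4) · d^(−1/2).
T′ = 677 × 6^(1/4) = 1060 K.

T_eq ≈ 1060 K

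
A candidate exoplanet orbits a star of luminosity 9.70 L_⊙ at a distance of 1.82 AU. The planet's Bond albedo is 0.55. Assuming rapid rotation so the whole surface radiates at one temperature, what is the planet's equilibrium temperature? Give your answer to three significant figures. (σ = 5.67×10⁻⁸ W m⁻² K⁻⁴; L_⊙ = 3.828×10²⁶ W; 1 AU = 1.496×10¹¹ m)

d = 1.82 AU = 2.72×10¹¹ m.
L = 9.70 × 3.828×10²⁶ = 3.71×10²⁷ W.
Flux: S = L/(4πd²) = 3.71×10²⁷/(4π×(2.72×10¹¹)²) = 3990 W m⁻².
Energy balance: absorbed = emitted ⇒ πR²·S(1−A) = 4πR²·σT_eq⁴, so T_eq⁴ = S(1−A)/(4σ).
T_eq = [3990 × 0.45 / (4 × 5.67×10⁻⁸)]^(1/4) = (7.91×10⁹)^(1/4) = 298 K.

T_eq ≈ 298 K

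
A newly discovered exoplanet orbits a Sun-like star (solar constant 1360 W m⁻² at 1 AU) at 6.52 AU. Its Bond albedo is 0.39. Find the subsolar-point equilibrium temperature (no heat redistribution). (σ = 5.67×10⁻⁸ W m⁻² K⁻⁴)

T_ss ≈ 136 K

Flux at 6.52 AU: S = 1360/6.52² = 32.0 W m⁻².
At the subsolar point the surface absorbs S(1−A) and emits σT⁴ per unit area — no factor of 4, since only the local patch is in balance.
T = [32.0 × 0.61 / 5.67×10⁻⁸]^(1/4) = (3.44×10⁸)^(1/4) = 136 K.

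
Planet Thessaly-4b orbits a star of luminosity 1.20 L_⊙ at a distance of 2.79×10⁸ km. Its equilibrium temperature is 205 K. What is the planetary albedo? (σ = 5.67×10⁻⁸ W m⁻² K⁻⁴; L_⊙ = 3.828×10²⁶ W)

d = 2.79×10⁸ km = 2.79×10¹¹ m.
L = 1.20 × 3.828×10²⁶ = 4.59×10²⁶ W.
Flux: S = L/(4πd²) = 4.59×10²⁶/(4π×(2.79×10¹¹)²) = 470 W m⁻².
From T_eq⁴ = S(1−A)/(4σ): 1−A = 4σT_eq⁴/S.
1−A = 4 × 5.67×10⁻⁸ × (205)⁴ / 470 = 0.853.

A ≈ 0.15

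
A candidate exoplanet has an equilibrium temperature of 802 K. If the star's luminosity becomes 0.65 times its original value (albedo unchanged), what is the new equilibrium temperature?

T_eq ≈ 720 K

T_eq ∝ L^(1/4) · d^(−1/2).
T′ = 802 × 0.65^(1/4) = 720 K.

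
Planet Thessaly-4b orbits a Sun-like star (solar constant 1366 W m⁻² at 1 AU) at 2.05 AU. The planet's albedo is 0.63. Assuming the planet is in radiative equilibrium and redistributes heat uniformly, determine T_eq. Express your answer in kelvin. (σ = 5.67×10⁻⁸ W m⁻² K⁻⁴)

T_eq ≈ 152 K

Flux at 2.05 AU: S = 1366/2.05² = 325 W m⁻².
Energy balance: absorbed = emitted ⇒ πR²·S(1−A) = 4πR²·σT_eq⁴, so T_eq⁴ = S(1−A)/(4σ).
T_eq = [325 × 0.37 / (4 × 5.67×10⁻⁸)]^(1/4) = (5.30×10⁸)^(1/4) = 152 K.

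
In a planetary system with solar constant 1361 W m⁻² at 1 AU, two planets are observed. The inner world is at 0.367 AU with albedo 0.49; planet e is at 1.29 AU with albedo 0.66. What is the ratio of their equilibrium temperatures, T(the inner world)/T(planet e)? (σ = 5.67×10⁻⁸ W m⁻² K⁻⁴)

T_eq = [S₀(1−A)/(4σd²)]^(1/4), so T ∝ (1−A)^(1/4) / √d.
T₁ = [1361×0.51/(4×5.67×10⁻⁸×0.367²)]^(1/4) = 388.25 K.
T₂ = [1361×0.34/(4×5.67×10⁻⁸×1.29²)]^(1/4) = 187.12 K.

T₁/T₂ ≈ 2.075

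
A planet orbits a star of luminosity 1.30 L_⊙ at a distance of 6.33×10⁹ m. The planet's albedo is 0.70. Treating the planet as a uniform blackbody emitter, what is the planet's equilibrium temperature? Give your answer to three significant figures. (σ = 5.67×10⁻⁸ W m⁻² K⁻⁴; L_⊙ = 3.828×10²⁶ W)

T_eq ≈ 1070 K

L = 1.30 × 3.828×10²⁶ = 4.98×10²⁶ W.
Flux: S = L/(4πd²) = 4.98×10²⁶/(4π×(6.33×10⁹)²) = 9.88×10⁵ W m⁻².
Energy balance: absorbed = emitted ⇒ πR²·S(1−A) = 4πR²·σT_eq⁴, so T_eq⁴ = S(1−A)/(4σ).
T_eq = [9.88×10⁵ × 0.30 / (4 × 5.67×10⁻⁸)]^(1/4) = (1.31×10¹²)^(1/4) = 1070 K.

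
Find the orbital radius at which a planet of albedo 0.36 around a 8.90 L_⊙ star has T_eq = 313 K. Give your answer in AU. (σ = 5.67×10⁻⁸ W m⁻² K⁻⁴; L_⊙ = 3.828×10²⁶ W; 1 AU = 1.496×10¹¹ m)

d ≈ 1.89 AU

L = 8.90 × 3.828×10²⁶ = 3.41×10²⁷ W.
From T_eq⁴ = L(1−A)/(16πσd²): d = √[L(1−A)/(16πσT_eq⁴)].
d = √[3.41×10²⁷ × 0.64 / (16π × 5.67×10⁻⁸ × (313)⁴)] = 2.82×10¹¹ m = 1.89 AU.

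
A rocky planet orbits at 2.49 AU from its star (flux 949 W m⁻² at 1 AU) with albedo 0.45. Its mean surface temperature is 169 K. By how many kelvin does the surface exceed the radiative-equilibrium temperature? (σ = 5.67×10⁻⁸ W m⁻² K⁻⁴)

S = 949/2.49² = 153.1 W m⁻².
T_eq = [S(1−A)/(4σ)]^(1/4) = [153.1×0.55/(4×5.67×10⁻⁸)]^(1/4) = 138.8 K.
ΔT = T_surf − T_eq = 169 − 138.8.

ΔT ≈ 30.2 K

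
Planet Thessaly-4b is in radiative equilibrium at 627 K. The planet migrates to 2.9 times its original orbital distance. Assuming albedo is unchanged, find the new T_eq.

T_eq ∝ L^(1/4) · d^(−1/2).
T′ = 627 / 2.9^(1/2) = 368 K.

T_eq ≈ 368 K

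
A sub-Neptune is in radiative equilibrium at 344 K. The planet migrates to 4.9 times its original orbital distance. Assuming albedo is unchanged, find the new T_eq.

T_eq ∝ L^(1/4) · d^(−1/2).
T′ = 344 / 4.9^(1/2) = 155 K.

T_eq ≈ 155 K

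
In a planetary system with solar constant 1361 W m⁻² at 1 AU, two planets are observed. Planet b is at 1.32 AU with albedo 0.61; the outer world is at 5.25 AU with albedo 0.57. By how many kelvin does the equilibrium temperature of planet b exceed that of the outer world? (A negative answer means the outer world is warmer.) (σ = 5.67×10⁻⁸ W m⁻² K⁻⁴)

T_eq = [S₀(1−A)/(4σd²)]^(1/4), so T ∝ (1−A)^(1/4) / √d.
T₁ = [1361×0.39/(4×5.67×10⁻⁸×1.32²)]^(1/4) = 191.44 K.
T₂ = [1361×0.43/(4×5.67×10⁻⁸×5.25²)]^(1/4) = 98.37 K.

ΔT ≈ 93.1 K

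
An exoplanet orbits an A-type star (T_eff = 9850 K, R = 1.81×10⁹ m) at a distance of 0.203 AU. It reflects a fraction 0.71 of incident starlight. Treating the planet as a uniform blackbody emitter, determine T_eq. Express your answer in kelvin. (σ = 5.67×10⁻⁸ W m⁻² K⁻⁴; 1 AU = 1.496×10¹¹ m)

T_eq ≈ 1250 K

d = 0.203 AU = 3.04×10¹⁰ m.
L = 4πR_⋆²σT_⋆⁴ = 4π(1.81×10⁹)² × 5.67×10⁻⁸ × (9850)⁴ = 2.20×10²⁸ W.
S = L/(4πd²) = 1.90×10⁶ W m⁻².
Energy balance: absorbed = emitted ⇒ πR²·S(1−A) = 4πR²·σT_eq⁴, so T_eq⁴ = S(1−A)/(4σ).
T_eq = [1.90×10⁶ × 0.29 / (4 × 5.67×10⁻⁸)]^(1/4) = (2.42×10¹²)^(1/4) = 1250 K.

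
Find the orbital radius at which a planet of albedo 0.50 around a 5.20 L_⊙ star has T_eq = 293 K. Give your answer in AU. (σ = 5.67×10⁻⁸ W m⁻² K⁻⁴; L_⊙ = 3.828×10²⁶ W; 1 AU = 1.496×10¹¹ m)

L = 5.20 × 3.828×10²⁶ = 1.99×10²⁷ W.
From T_eq⁴ = L(1−A)/(16πσd²): d = √[L(1−A)/(16πσT_eq⁴)].
d = √[1.99×10²⁷ × 0.50 / (16π × 5.67×10⁻⁸ × (293)⁴)] = 2.18×10¹¹ m = 1.46 AU.

d ≈ 1.46 AU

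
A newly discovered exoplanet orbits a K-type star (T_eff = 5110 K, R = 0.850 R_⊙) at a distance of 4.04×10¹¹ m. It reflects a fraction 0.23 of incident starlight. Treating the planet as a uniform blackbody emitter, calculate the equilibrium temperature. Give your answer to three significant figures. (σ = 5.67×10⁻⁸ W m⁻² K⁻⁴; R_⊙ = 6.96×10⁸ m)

T_eq ≈ 130 K

R_⋆ = 0.850 × 6.96×10⁸ = 5.92×10⁸ m.
L = 4πR_⋆²σT_⋆⁴ = 4π(5.92×10⁸)² × 5.67×10⁻⁸ × (5110)⁴ = 1.70×10²⁶ W.
S = L/(4πd²) = 82.9 W m⁻².
Energy balance: absorbed = emitted ⇒ πR²·S(1−A) = 4πR²·σT_eq⁴, so T_eq⁴ = S(1−A)/(4σ).
T_eq = [82.9 × 0.77 / (4 × 5.67×10⁻⁸)]^(1/4) = (2.81×10⁸)^(1/4) = 130 K.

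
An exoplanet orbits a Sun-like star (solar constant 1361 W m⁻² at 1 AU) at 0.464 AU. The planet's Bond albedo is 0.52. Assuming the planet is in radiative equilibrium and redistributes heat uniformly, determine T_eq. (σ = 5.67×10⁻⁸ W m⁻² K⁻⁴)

T_eq ≈ 340 K

Flux at 0.464 AU: S = 1361/0.464² = 6320 W m⁻².
Energy balance: absorbed = emitted ⇒ πR²·S(1−A) = 4πR²·σT_eq⁴, so T_eq⁴ = S(1−A)/(4σ).
T_eq = [6320 × 0.48 / (4 × 5.67×10⁻⁸)]^(1/4) = (1.34×10¹⁰)^(1/4) = 340 K.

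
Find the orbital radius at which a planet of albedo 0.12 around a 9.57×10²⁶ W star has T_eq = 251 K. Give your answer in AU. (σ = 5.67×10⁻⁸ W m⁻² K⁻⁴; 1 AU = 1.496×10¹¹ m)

d ≈ 1.82 AU

From T_eq⁴ = L(1−A)/(16πσd²): d = √[L(1−A)/(16πσT_eq⁴)].
d = √[9.57×10²⁶ × 0.88 / (16π × 5.67×10⁻⁸ × (251)⁴)] = 2.73×10¹¹ m = 1.82 AU.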